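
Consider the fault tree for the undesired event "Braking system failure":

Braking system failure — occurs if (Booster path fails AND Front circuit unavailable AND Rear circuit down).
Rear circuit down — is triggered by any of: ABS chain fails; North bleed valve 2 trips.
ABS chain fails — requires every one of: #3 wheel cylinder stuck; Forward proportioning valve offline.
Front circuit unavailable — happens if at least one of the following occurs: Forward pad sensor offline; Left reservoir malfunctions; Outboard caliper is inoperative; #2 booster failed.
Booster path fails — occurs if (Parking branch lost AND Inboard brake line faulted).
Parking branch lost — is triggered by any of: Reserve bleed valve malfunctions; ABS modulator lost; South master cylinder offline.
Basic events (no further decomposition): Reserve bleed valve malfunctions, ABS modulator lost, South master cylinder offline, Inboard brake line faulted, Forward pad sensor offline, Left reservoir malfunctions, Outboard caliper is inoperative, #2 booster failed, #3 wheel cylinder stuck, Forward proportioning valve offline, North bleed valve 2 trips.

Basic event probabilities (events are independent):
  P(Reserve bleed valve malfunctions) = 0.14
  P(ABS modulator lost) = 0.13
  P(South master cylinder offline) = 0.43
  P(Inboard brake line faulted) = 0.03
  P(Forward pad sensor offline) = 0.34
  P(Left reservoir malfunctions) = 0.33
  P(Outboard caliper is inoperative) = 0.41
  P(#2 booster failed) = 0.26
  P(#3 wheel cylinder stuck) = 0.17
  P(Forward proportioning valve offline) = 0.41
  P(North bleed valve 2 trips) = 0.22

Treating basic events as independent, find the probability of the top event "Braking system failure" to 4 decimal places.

P(Parking branch lost) [OR] = 1 − (1−0.14) × (1−0.13) × (1−0.43) = 0.573526
P(Booster path fails) [AND] = 0.573526 × 0.03 = 0.017206
P(Front circuit unavailable) [OR] = 1 − (1−0.34) × (1−0.33) × (1−0.41) × (1−0.26) = 0.806935
P(ABS chain fails) [AND] = 0.17 × 0.41 = 0.069700
P(Rear circuit down) [OR] = 1 − (1−0.069700) × (1−0.22) = 0.274366
P(Braking system failure) [AND] = 0.017206 × 0.806935 × 0.274366 = 0.003809
Rounded to 4 decimal places: P(Braking system failure) ≈ 0.0038.

0.0038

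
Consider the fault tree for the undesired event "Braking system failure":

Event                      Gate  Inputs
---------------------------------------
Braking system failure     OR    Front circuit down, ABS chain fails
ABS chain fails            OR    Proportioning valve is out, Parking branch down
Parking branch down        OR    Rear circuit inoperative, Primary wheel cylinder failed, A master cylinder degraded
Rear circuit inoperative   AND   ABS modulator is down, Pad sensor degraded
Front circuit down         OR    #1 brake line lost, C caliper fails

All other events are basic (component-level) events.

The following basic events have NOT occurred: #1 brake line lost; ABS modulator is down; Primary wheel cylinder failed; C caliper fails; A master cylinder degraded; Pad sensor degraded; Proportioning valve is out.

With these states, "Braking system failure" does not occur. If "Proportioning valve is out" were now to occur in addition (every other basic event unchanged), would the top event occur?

Counterfactual: set "Proportioning valve is out" to occurred.
Front circuit down [OR]: #1 brake line lost=not, C caliper fails=not → no input occurs → does not occur.
Rear circuit inoperative [AND]: ABS modulator is down=not, Pad sensor degraded=not → not all inputs occur → does not occur.
Parking branch down [OR]: Rear circuit inoperative=not, Primary wheel cylinder failed=not, A master cylinder degraded=not → no input occurs → does not occur.
ABS chain fails [OR]: Proportioning valve is out=occurs, Parking branch down=not → at least one input occurs → occurs.
Braking system failure [OR]: Front circuit down=not, ABS chain fails=occurs → at least one input occurs → occurs.

Yes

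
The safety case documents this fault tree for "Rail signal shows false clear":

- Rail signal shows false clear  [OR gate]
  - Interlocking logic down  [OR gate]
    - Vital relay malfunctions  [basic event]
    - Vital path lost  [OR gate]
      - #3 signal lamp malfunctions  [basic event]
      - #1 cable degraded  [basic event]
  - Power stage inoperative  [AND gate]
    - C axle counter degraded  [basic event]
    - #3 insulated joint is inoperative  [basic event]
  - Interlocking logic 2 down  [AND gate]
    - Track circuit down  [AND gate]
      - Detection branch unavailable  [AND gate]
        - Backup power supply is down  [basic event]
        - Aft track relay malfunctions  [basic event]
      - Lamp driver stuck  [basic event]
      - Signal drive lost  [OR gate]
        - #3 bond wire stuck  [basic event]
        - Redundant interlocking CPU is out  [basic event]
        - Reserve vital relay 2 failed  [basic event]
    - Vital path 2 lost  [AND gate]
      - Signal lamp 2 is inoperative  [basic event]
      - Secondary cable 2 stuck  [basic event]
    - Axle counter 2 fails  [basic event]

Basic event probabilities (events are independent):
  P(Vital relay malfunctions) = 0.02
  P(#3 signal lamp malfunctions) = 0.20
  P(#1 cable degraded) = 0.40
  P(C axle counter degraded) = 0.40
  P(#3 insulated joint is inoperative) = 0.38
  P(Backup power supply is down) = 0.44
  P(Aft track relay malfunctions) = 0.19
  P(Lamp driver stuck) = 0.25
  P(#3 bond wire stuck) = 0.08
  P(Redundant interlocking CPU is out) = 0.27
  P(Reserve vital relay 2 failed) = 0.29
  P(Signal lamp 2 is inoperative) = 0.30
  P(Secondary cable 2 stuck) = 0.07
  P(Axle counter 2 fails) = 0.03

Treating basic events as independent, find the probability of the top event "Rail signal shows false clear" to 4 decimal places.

P(Vital path lost) [OR] = 1 − (1−0.20) × (1−0.40) = 0.520000
P(Interlocking logic down) [OR] = 1 − (1−0.02) × (1−0.520000) = 0.529600
P(Power stage inoperative) [AND] = 0.40 × 0.38 = 0.152000
P(Detection branch unavailable) [AND] = 0.44 × 0.19 = 0.083600
P(Signal drive lost) [OR] = 1 − (1−0.08) × (1−0.27) × (1−0.29) = 0.523164
P(Track circuit down) [AND] = 0.083600 × 0.25 × 0.523164 = 0.010934
P(Vital path 2 lost) [AND] = 0.30 × 0.07 = 0.021000
P(Interlocking logic 2 down) [AND] = 0.010934 × 0.021000 × 0.03 = 0.000007
P(Rail signal shows false clear) [OR] = 1 − (1−0.529600) × (1−0.152000) × (1−0.000007) = 0.601104
Rounded to 4 decimal places: P(Rail signal shows false clear) ≈ 0.6011.

0.6011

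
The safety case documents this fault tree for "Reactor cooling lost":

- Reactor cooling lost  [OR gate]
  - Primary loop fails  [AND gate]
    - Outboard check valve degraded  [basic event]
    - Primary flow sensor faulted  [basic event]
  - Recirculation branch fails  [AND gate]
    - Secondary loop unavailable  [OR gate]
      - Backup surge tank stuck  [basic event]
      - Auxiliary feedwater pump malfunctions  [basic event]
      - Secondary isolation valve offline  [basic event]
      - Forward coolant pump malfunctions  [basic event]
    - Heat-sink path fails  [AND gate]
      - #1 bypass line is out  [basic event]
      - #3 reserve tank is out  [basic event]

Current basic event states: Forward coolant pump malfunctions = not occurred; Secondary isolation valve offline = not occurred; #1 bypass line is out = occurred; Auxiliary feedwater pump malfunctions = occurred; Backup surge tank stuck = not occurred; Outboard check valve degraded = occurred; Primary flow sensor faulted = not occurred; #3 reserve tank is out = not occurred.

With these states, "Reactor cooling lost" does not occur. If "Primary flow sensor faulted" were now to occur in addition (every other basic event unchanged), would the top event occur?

Yes

Counterfactual: set "Primary flow sensor faulted" to occurred.
Primary loop fails [AND]: Outboard check valve degraded=occurs, Primary flow sensor faulted=occurs → all inputs occur → occurs.
Secondary loop unavailable [OR]: Backup surge tank stuck=not, Auxiliary feedwater pump malfunctions=occurs, Secondary isolation valve offline=not, Forward coolant pump malfunctions=not → at least one input occurs → occurs.
Heat-sink path fails [AND]: #1 bypass line is out=occurs, #3 reserve tank is out=not → not all inputs occur → does not occur.
Recirculation branch fails [AND]: Secondary loop unavailable=occurs, Heat-sink path fails=not → not all inputs occur → does not occur.
Reactor cooling lost [OR]: Primary loop fails=occurs, Recirculation branch fails=not → at least one input occurs → occurs.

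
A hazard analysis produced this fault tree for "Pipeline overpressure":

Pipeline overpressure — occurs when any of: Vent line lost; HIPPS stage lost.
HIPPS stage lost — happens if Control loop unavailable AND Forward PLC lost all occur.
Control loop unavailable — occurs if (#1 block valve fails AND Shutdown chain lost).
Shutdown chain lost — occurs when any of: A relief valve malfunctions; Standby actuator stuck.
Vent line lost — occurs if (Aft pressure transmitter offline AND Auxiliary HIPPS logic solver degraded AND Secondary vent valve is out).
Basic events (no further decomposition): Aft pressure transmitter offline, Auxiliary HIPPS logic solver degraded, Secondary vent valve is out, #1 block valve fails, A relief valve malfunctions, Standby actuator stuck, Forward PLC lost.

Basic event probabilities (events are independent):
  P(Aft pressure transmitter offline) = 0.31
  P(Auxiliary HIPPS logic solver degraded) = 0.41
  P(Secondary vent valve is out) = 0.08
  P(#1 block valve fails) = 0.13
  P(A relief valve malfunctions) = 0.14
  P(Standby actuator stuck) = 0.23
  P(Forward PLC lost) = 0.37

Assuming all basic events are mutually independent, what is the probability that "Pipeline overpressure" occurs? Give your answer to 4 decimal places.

0.0263

P(Vent line lost) [AND] = 0.31 × 0.41 × 0.08 = 0.010168
P(Shutdown chain lost) [OR] = 1 − (1−0.14) × (1−0.23) = 0.337800
P(Control loop unavailable) [AND] = 0.13 × 0.337800 = 0.043914
P(HIPPS stage lost) [AND] = 0.043914 × 0.37 = 0.016248
P(Pipeline overpressure) [OR] = 1 − (1−0.010168) × (1−0.016248) = 0.026251
Rounded to 4 decimal places: P(Pipeline overpressure) ≈ 0.0263.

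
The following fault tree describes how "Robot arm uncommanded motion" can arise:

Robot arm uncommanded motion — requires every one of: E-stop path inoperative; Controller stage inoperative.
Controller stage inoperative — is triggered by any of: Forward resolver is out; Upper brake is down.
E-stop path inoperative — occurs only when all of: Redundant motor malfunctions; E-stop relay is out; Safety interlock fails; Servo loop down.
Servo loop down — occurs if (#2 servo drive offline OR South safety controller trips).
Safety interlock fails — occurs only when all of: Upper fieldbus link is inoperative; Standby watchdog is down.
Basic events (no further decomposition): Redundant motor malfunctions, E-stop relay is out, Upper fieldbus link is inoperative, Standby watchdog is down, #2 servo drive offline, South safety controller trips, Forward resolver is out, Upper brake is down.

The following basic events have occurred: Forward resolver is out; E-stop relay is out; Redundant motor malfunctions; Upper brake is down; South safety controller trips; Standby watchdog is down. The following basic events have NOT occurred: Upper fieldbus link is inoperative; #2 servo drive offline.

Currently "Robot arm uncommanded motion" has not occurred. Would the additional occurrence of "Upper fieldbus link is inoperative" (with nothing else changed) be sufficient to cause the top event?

Yes

Counterfactual: set "Upper fieldbus link is inoperative" to occurred.
Safety interlock fails [AND]: Upper fieldbus link is inoperative=occurs, Standby watchdog is down=occurs → all inputs occur → occurs.
Servo loop down [OR]: #2 servo drive offline=not, South safety controller trips=occurs → at least one input occurs → occurs.
E-stop path inoperative [AND]: Redundant motor malfunctions=occurs, E-stop relay is out=occurs, Safety interlock fails=occurs, Servo loop down=occurs → all inputs occur → occurs.
Controller stage inoperative [OR]: Forward resolver is out=occurs, Upper brake is down=occurs → at least one input occurs → occurs.
Robot arm uncommanded motion [AND]: E-stop path inoperative=occurs, Controller stage inoperative=occurs → all inputs occur → occurs.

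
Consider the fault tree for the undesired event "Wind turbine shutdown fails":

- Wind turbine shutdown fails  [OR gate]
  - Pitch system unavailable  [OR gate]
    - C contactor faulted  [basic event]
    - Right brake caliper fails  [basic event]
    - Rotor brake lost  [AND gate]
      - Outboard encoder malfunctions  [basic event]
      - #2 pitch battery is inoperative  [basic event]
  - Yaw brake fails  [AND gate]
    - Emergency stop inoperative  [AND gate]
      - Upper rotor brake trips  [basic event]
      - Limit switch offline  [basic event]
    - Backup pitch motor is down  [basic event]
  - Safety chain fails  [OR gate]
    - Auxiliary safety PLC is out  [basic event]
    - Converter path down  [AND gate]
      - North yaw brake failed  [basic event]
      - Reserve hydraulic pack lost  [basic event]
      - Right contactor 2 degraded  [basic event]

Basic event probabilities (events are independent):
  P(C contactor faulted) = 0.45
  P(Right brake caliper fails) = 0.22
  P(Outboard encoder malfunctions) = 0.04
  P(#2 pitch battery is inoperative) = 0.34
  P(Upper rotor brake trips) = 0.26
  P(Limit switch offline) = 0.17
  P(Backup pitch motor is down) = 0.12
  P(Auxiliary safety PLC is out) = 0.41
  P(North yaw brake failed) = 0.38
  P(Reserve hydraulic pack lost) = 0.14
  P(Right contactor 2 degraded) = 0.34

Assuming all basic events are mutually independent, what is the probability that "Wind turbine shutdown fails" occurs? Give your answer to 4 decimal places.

0.7561

P(Rotor brake lost) [AND] = 0.04 × 0.34 = 0.013600
P(Pitch system unavailable) [OR] = 1 − (1−0.45) × (1−0.22) × (1−0.013600) = 0.576834
P(Emergency stop inoperative) [AND] = 0.26 × 0.17 = 0.044200
P(Yaw brake fails) [AND] = 0.044200 × 0.12 = 0.005304
P(Converter path down) [AND] = 0.38 × 0.14 × 0.34 = 0.018088
P(Safety chain fails) [OR] = 1 − (1−0.41) × (1−0.018088) = 0.420672
P(Wind turbine shutdown fails) [OR] = 1 − (1−0.576834) × (1−0.005304) × (1−0.420672) = 0.756148
Rounded to 4 decimal places: P(Wind turbine shutdown fails) ≈ 0.7561.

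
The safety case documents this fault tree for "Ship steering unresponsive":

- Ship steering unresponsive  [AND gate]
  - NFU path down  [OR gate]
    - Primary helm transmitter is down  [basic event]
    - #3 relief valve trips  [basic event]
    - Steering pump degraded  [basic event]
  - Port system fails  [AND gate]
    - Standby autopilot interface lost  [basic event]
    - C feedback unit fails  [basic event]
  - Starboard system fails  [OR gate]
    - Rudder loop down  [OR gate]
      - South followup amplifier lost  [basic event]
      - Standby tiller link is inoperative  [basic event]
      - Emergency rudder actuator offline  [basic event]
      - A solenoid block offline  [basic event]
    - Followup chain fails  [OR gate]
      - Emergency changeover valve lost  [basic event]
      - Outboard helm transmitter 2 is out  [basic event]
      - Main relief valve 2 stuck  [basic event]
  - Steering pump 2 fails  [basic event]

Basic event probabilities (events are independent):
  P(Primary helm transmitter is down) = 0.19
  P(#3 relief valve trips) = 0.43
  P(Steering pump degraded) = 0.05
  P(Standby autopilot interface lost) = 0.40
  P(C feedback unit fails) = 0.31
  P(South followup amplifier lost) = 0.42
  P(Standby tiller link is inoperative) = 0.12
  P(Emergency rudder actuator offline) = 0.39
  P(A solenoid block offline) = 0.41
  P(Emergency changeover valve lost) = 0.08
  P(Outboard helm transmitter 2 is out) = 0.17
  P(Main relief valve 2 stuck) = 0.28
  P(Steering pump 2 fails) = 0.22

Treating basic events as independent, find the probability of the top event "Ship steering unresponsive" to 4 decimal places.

P(NFU path down) [OR] = 1 − (1−0.19) × (1−0.43) × (1−0.05) = 0.561385
P(Port system fails) [AND] = 0.40 × 0.31 = 0.124000
P(Rudder loop down) [OR] = 1 − (1−0.42) × (1−0.12) × (1−0.39) × (1−0.41) = 0.816307
P(Followup chain fails) [OR] = 1 − (1−0.08) × (1−0.17) × (1−0.28) = 0.450208
P(Starboard system fails) [OR] = 1 − (1−0.816307) × (1−0.450208) = 0.899007
P(Ship steering unresponsive) [AND] = 0.561385 × 0.124000 × 0.899007 × 0.22 = 0.013768
Rounded to 4 decimal places: P(Ship steering unresponsive) ≈ 0.0138.

0.0138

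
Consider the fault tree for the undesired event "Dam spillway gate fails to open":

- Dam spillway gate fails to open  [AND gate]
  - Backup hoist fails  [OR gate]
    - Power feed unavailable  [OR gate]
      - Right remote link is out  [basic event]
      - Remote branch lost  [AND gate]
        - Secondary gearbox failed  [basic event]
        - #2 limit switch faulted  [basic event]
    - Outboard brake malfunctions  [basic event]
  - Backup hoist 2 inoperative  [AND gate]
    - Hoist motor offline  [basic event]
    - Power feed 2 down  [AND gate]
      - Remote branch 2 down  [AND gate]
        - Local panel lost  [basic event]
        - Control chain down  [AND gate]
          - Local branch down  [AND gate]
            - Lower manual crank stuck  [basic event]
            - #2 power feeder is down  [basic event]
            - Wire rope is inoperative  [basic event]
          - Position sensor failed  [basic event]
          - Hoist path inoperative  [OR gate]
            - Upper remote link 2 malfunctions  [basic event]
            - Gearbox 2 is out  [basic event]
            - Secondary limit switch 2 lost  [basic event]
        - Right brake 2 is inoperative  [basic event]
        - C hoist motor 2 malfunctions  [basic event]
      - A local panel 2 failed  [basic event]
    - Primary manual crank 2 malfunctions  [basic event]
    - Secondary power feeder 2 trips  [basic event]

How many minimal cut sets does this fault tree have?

Remote branch lost [AND]: one cut set from each child combined → 1 × 1 = 1 cut set(s).
Power feed unavailable [OR]: union of children's cut sets → 2 cut set(s).
Backup hoist fails [OR]: union of children's cut sets → 3 cut set(s).
Local branch down [AND]: one cut set from each child combined → 1 × 1 × 1 = 1 cut set(s).
Hoist path inoperative [OR]: union of children's cut sets → 3 cut set(s).
Control chain down [AND]: one cut set from each child combined → 1 × 1 × 3 = 3 cut set(s).
Remote branch 2 down [AND]: one cut set from each child combined → 1 × 3 × 1 × 1 = 3 cut set(s).
Power feed 2 down [AND]: one cut set from each child combined → 3 × 1 = 3 cut set(s).
Backup hoist 2 inoperative [AND]: one cut set from each child combined → 1 × 3 × 1 × 1 = 3 cut set(s).
Dam spillway gate fails to open [AND]: one cut set from each child combined → 3 × 3 = 9 cut set(s).
Minimal cut sets: {#2 power feeder is down, A local panel 2 failed, C hoist motor 2 malfunctions, Hoist motor offline, Local panel lost, Lower manual crank stuck, Position sensor failed, Primary manual crank 2 malfunctions, Right brake 2 is inoperative, Right remote link is out, Secondary power feeder 2 trips, Upper remote link 2 malfunctions, Wire rope is inoperative}; {#2 power feeder is down, A local panel 2 failed, C hoist motor 2 malfunctions, Gearbox 2 is out, Hoist motor offline, Local panel lost, Lower manual crank stuck, Position sensor failed, Primary manual crank 2 malfunctions, Right brake 2 is inoperative, Right remote link is out, Secondary power feeder 2 trips, Wire rope is inoperative}; {#2 power feeder is down, A local panel 2 failed, C hoist motor 2 malfunctions, Hoist motor offline, Local panel lost, Lower manual crank stuck, Position sensor failed, Primary manual crank 2 malfunctions, Right brake 2 is inoperative, Right remote link is out, Secondary limit switch 2 lost, Secondary power feeder 2 trips, Wire rope is inoperative}; {#2 limit switch faulted, #2 power feeder is down, A local panel 2 failed, C hoist motor 2 malfunctions, Hoist motor offline, Local panel lost, Lower manual crank stuck, Position sensor failed, Primary manual crank 2 malfunctions, Right brake 2 is inoperative, Secondary gearbox failed, Secondary power feeder 2 trips, Upper remote link 2 malfunctions, Wire rope is inoperative}; {#2 limit switch faulted, #2 power feeder is down, A local panel 2 failed, C hoist motor 2 malfunctions, Gearbox 2 is out, Hoist motor offline, Local panel lost, Lower manual crank stuck, Position sensor failed, Primary manual crank 2 malfunctions, Right brake 2 is inoperative, Secondary gearbox failed, Secondary power feeder 2 trips, Wire rope is inoperative}; {#2 limit switch faulted, #2 power feeder is down, A local panel 2 failed, C hoist motor 2 malfunctions, Hoist motor offline, Local panel lost, Lower manual crank stuck, Position sensor failed, Primary manual crank 2 malfunctions, Right brake 2 is inoperative, Secondary gearbox failed, Secondary limit switch 2 lost, Secondary power feeder 2 trips, Wire rope is inoperative}; {#2 power feeder is down, A local panel 2 failed, C hoist motor 2 malfunctions, Hoist motor offline, Local panel lost, Lower manual crank stuck, Outboard brake malfunctions, Position sensor failed, Primary manual crank 2 malfunctions, Right brake 2 is inoperative, Secondary power feeder 2 trips, Upper remote link 2 malfunctions, Wire rope is inoperative}; {#2 power feeder is down, A local panel 2 failed, C hoist motor 2 malfunctions, Gearbox 2 is out, Hoist motor offline, Local panel lost, Lower manual crank stuck, Outboard brake malfunctions, Position sensor failed, Primary manual crank 2 malfunctions, Right brake 2 is inoperative, Secondary power feeder 2 trips, Wire rope is inoperative}; {#2 power feeder is down, A local panel 2 failed, C hoist motor 2 malfunctions, Hoist motor offline, Local panel lost, Lower manual crank stuck, Outboard brake malfunctions, Position sensor failed, Primary manual crank 2 malfunctions, Right brake 2 is inoperative, Secondary limit switch 2 lost, Secondary power feeder 2 trips, Wire rope is inoperative}.

9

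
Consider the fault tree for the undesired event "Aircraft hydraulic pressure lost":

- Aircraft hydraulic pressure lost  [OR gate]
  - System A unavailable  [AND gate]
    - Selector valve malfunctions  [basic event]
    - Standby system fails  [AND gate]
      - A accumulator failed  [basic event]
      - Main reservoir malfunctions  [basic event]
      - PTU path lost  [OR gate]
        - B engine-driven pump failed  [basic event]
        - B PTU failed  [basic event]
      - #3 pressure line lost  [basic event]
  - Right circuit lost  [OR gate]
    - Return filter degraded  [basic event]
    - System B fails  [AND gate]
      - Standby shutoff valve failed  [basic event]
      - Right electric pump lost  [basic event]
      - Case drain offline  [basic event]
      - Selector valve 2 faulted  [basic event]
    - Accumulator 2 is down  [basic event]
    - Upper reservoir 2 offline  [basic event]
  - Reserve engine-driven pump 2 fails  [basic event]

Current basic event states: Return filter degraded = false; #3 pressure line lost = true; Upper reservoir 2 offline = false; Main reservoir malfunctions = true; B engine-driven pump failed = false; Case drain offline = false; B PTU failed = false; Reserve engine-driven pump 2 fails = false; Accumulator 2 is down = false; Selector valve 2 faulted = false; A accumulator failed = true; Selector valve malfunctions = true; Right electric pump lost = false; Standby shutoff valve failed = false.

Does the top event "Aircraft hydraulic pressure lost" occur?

PTU path lost [OR]: B engine-driven pump failed=not, B PTU failed=not → no input occurs → does not occur.
Standby system fails [AND]: A accumulator failed=occurs, Main reservoir malfunctions=occurs, PTU path lost=not, #3 pressure line lost=occurs → not all inputs occur → does not occur.
System A unavailable [AND]: Selector valve malfunctions=occurs, Standby system fails=not → not all inputs occur → does not occur.
System B fails [AND]: Standby shutoff valve failed=not, Right electric pump lost=not, Case drain offline=not, Selector valve 2 faulted=not → not all inputs occur → does not occur.
Right circuit lost [OR]: Return filter degraded=not, System B fails=not, Accumulator 2 is down=not, Upper reservoir 2 offline=not → no input occurs → does not occur.
Aircraft hydraulic pressure lost [OR]: System A unavailable=not, Right circuit lost=not, Reserve engine-driven pump 2 fails=not → no input occurs → does not occur.

No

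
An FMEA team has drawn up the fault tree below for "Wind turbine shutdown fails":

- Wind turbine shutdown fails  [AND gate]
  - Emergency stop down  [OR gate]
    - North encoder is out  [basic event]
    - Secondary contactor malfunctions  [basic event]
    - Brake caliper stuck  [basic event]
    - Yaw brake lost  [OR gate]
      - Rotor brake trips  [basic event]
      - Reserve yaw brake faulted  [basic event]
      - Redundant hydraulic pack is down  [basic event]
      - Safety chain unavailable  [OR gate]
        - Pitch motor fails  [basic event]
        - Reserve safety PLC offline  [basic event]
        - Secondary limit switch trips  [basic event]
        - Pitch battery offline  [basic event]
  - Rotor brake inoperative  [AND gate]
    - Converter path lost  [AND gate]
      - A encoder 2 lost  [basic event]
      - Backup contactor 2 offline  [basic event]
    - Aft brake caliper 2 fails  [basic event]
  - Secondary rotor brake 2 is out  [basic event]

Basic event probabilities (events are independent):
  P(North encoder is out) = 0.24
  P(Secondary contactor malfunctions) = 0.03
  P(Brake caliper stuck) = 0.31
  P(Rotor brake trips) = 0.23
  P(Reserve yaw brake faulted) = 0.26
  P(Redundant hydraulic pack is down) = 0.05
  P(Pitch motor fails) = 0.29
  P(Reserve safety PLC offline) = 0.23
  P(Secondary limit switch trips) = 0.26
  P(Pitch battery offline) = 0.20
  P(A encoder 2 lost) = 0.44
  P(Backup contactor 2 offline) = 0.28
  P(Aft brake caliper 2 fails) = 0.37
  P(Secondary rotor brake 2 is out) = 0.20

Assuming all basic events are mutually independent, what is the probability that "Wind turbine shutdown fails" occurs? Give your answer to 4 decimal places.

P(Safety chain unavailable) [OR] = 1 − (1−0.29) × (1−0.23) × (1−0.26) × (1−0.20) = 0.676354
P(Yaw brake lost) [OR] = 1 − (1−0.23) × (1−0.26) × (1−0.05) × (1−0.676354) = 0.824807
P(Emergency stop down) [OR] = 1 − (1−0.24) × (1−0.03) × (1−0.31) × (1−0.824807) = 0.910885
P(Converter path lost) [AND] = 0.44 × 0.28 = 0.123200
P(Rotor brake inoperative) [AND] = 0.123200 × 0.37 = 0.045584
P(Wind turbine shutdown fails) [AND] = 0.910885 × 0.045584 × 0.20 = 0.008304
Rounded to 4 decimal places: P(Wind turbine shutdown fails) ≈ 0.0083.

0.0083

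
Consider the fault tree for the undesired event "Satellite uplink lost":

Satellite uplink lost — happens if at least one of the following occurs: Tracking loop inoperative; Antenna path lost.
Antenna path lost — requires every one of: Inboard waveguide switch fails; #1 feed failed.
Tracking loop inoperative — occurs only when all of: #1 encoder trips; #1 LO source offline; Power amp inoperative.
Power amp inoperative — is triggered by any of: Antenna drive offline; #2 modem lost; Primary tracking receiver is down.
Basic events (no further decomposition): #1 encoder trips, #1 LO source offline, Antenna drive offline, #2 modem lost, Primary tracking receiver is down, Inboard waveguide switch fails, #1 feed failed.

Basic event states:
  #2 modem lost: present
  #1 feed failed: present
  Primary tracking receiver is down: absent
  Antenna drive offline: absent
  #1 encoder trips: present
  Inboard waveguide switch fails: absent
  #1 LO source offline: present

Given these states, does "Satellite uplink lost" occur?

Yes

Power amp inoperative [OR]: Antenna drive offline=not, #2 modem lost=occurs, Primary tracking receiver is down=not → at least one input occurs → occurs.
Tracking loop inoperative [AND]: #1 encoder trips=occurs, #1 LO source offline=occurs, Power amp inoperative=occurs → all inputs occur → occurs.
Antenna path lost [AND]: Inboard waveguide switch fails=not, #1 feed failed=occurs → not all inputs occur → does not occur.
Satellite uplink lost [OR]: Tracking loop inoperative=occurs, Antenna path lost=not → at least one input occurs → occurs.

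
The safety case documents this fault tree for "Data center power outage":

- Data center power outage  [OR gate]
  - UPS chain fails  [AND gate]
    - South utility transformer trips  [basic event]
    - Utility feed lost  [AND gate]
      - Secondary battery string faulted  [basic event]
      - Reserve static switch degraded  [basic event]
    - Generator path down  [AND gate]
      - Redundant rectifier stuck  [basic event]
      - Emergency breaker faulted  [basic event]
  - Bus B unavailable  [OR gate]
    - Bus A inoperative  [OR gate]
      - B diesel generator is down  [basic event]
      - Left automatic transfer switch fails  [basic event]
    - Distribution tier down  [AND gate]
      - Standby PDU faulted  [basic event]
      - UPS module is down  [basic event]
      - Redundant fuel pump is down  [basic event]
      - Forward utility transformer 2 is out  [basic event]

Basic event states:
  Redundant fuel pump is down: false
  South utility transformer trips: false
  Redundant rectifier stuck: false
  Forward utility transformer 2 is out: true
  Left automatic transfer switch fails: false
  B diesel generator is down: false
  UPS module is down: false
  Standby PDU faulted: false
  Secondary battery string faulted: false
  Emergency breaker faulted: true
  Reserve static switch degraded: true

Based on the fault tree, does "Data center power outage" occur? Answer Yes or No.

Utility feed lost [AND]: Secondary battery string faulted=not, Reserve static switch degraded=occurs → not all inputs occur → does not occur.
Generator path down [AND]: Redundant rectifier stuck=not, Emergency breaker faulted=occurs → not all inputs occur → does not occur.
UPS chain fails [AND]: South utility transformer trips=not, Utility feed lost=not, Generator path down=not → not all inputs occur → does not occur.
Bus A inoperative [OR]: B diesel generator is down=not, Left automatic transfer switch fails=not → no input occurs → does not occur.
Distribution tier down [AND]: Standby PDU faulted=not, UPS module is down=not, Redundant fuel pump is down=not, Forward utility transformer 2 is out=occurs → not all inputs occur → does not occur.
Bus B unavailable [OR]: Bus A inoperative=not, Distribution tier down=not → no input occurs → does not occur.
Data center power outage [OR]: UPS chain fails=not, Bus B unavailable=not → no input occurs → does not occur.

No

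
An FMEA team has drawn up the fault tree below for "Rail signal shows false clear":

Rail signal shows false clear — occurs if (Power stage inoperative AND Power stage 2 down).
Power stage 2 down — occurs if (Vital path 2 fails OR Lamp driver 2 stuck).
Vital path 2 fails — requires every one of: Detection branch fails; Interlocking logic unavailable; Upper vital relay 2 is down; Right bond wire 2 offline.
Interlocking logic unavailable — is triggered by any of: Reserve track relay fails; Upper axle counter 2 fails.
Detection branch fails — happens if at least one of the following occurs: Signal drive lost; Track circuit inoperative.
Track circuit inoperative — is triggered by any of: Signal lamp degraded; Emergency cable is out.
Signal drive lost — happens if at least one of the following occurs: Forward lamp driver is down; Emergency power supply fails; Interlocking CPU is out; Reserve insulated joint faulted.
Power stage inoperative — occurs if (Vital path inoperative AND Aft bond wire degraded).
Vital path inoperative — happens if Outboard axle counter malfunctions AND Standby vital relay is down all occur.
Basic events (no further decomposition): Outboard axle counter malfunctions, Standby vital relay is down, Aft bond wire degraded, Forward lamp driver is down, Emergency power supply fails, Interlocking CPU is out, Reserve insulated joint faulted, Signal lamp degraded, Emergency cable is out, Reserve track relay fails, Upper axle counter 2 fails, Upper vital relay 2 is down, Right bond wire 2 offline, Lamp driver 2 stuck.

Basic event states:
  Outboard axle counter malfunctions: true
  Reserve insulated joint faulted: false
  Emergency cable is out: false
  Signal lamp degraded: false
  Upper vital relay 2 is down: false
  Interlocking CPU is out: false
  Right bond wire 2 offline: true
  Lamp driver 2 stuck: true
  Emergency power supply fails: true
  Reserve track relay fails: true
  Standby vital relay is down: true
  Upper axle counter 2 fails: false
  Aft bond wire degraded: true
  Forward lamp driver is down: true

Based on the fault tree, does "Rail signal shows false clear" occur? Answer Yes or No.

Vital path inoperative [AND]: Outboard axle counter malfunctions=occurs, Standby vital relay is down=occurs → all inputs occur → occurs.
Power stage inoperative [AND]: Vital path inoperative=occurs, Aft bond wire degraded=occurs → all inputs occur → occurs.
Signal drive lost [OR]: Forward lamp driver is down=occurs, Emergency power supply fails=occurs, Interlocking CPU is out=not, Reserve insulated joint faulted=not → at least one input occurs → occurs.
Track circuit inoperative [OR]: Signal lamp degraded=not, Emergency cable is out=not → no input occurs → does not occur.
Detection branch fails [OR]: Signal drive lost=occurs, Track circuit inoperative=not → at least one input occurs → occurs.
Interlocking logic unavailable [OR]: Reserve track relay fails=occurs, Upper axle counter 2 fails=not → at least one input occurs → occurs.
Vital path 2 fails [AND]: Detection branch fails=occurs, Interlocking logic unavailable=occurs, Upper vital relay 2 is down=not, Right bond wire 2 offline=occurs → not all inputs occur → does not occur.
Power stage 2 down [OR]: Vital path 2 fails=not, Lamp driver 2 stuck=occurs → at least one input occurs → occurs.
Rail signal shows false clear [AND]: Power stage inoperative=occurs, Power stage 2 down=occurs → all inputs occur → occurs.

Yes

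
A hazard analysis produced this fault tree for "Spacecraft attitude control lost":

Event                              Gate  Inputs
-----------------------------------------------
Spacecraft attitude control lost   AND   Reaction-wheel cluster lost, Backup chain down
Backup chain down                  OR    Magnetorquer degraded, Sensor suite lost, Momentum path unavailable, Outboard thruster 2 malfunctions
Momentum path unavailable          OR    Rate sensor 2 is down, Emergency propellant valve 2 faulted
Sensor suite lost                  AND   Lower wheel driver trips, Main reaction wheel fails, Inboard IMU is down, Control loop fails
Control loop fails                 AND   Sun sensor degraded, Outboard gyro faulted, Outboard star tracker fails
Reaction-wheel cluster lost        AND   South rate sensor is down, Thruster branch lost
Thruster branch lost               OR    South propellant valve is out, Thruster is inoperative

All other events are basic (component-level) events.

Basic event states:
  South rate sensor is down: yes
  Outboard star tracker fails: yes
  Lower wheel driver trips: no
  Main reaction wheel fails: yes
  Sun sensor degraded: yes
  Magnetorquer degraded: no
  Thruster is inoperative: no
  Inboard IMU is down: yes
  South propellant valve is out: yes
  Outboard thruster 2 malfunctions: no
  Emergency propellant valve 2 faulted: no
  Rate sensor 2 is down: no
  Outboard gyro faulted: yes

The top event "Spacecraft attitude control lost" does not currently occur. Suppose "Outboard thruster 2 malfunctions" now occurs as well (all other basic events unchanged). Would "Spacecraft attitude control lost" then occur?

Counterfactual: set "Outboard thruster 2 malfunctions" to occurred.
Thruster branch lost [OR]: South propellant valve is out=occurs, Thruster is inoperative=not → at least one input occurs → occurs.
Reaction-wheel cluster lost [AND]: South rate sensor is down=occurs, Thruster branch lost=occurs → all inputs occur → occurs.
Control loop fails [AND]: Sun sensor degraded=occurs, Outboard gyro faulted=occurs, Outboard star tracker fails=occurs → all inputs occur → occurs.
Sensor suite lost [AND]: Lower wheel driver trips=not, Main reaction wheel fails=occurs, Inboard IMU is down=occurs, Control loop fails=occurs → not all inputs occur → does not occur.
Momentum path unavailable [OR]: Rate sensor 2 is down=not, Emergency propellant valve 2 faulted=not → no input occurs → does not occur.
Backup chain down [OR]: Magnetorquer degraded=not, Sensor suite lost=not, Momentum path unavailable=not, Outboard thruster 2 malfunctions=occurs → at least one input occurs → occurs.
Spacecraft attitude control lost [AND]: Reaction-wheel cluster lost=occurs, Backup chain down=occurs → all inputs occur → occurs.

Yes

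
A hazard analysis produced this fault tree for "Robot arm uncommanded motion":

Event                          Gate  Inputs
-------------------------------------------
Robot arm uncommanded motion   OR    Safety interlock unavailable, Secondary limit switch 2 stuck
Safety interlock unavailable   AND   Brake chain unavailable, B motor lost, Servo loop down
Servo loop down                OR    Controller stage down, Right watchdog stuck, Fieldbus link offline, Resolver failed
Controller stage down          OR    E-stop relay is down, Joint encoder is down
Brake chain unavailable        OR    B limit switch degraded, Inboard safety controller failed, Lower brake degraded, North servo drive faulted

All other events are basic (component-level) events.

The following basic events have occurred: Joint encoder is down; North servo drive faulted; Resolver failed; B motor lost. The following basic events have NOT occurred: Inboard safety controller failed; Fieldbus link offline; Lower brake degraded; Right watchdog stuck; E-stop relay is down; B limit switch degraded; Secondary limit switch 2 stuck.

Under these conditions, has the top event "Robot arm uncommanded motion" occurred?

Brake chain unavailable [OR]: B limit switch degraded=not, Inboard safety controller failed=not, Lower brake degraded=not, North servo drive faulted=occurs → at least one input occurs → occurs.
Controller stage down [OR]: E-stop relay is down=not, Joint encoder is down=occurs → at least one input occurs → occurs.
Servo loop down [OR]: Controller stage down=occurs, Right watchdog stuck=not, Fieldbus link offline=not, Resolver failed=occurs → at least one input occurs → occurs.
Safety interlock unavailable [AND]: Brake chain unavailable=occurs, B motor lost=occurs, Servo loop down=occurs → all inputs occur → occurs.
Robot arm uncommanded motion [OR]: Safety interlock unavailable=occurs, Secondary limit switch 2 stuck=not → at least one input occurs → occurs.

Yes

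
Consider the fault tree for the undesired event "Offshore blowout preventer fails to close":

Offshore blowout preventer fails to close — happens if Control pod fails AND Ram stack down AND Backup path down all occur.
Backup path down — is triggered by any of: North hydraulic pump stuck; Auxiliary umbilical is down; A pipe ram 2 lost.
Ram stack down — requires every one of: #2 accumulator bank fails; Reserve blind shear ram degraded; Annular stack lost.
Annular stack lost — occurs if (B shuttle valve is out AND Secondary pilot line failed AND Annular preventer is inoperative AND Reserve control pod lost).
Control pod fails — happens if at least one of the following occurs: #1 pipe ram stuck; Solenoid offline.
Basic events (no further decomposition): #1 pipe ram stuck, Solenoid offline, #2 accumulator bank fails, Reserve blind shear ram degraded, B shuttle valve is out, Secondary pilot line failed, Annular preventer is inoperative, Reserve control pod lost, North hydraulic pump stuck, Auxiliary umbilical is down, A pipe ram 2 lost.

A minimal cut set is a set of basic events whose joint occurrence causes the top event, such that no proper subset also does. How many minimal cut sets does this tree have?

Control pod fails [OR]: union of children's cut sets → 2 cut set(s).
Annular stack lost [AND]: one cut set from each child combined → 1 × 1 × 1 × 1 = 1 cut set(s).
Ram stack down [AND]: one cut set from each child combined → 1 × 1 × 1 = 1 cut set(s).
Backup path down [OR]: union of children's cut sets → 3 cut set(s).
Offshore blowout preventer fails to close [AND]: one cut set from each child combined → 2 × 1 × 3 = 6 cut set(s).
Minimal cut sets: {#1 pipe ram stuck, #2 accumulator bank fails, Annular preventer is inoperative, B shuttle valve is out, North hydraulic pump stuck, Reserve blind shear ram degraded, Reserve control pod lost, Secondary pilot line failed}; {#1 pipe ram stuck, #2 accumulator bank fails, Annular preventer is inoperative, Auxiliary umbilical is down, B shuttle valve is out, Reserve blind shear ram degraded, Reserve control pod lost, Secondary pilot line failed}; {#1 pipe ram stuck, #2 accumulator bank fails, A pipe ram 2 lost, Annular preventer is inoperative, B shuttle valve is out, Reserve blind shear ram degraded, Reserve control pod lost, Secondary pilot line failed}; {#2 accumulator bank fails, Annular preventer is inoperative, B shuttle valve is out, North hydraulic pump stuck, Reserve blind shear ram degraded, Reserve control pod lost, Secondary pilot line failed, Solenoid offline}; {#2 accumulator bank fails, Annular preventer is inoperative, Auxiliary umbilical is down, B shuttle valve is out, Reserve blind shear ram degraded, Reserve control pod lost, Secondary pilot line failed, Solenoid offline}; {#2 accumulator bank fails, A pipe ram 2 lost, Annular preventer is inoperative, B shuttle valve is out, Reserve blind shear ram degraded, Reserve control pod lost, Secondary pilot line failed, Solenoid offline}.

6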